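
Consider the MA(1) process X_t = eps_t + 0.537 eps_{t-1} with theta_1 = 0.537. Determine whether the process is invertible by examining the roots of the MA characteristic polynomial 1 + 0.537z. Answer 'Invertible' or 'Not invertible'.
\text{Invertible}

The MA(q) characteristic polynomial is P(z) = 1 + 0.537z.
Invertibility requires all roots to lie outside the unit circle, i.e. |z| > 1 for every root.
This is linear in z: 1 + (0.537) z = 0  =>  z = -1/(0.537) = -1.862197,  |z| = 1.862197.
Moduli of all roots: 1.8622.
All moduli strictly greater than 1? Yes.
Verdict: Invertible.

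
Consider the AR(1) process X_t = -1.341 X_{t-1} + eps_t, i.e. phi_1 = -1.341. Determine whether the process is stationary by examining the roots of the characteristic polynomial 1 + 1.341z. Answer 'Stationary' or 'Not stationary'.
\text{Not stationary}

The AR(p) characteristic polynomial is P(z) = 1 + 1.341z.
Stationarity requires all roots to lie outside the unit circle, i.e. |z| > 1 for every root.
This is linear in z: 1 + (1.341) z = 0  =>  z = -1/(1.341) = -0.745712,  |z| = 0.745712.
Moduli of all roots: 0.7457.
All moduli strictly greater than 1? No.
Verdict: Not stationary.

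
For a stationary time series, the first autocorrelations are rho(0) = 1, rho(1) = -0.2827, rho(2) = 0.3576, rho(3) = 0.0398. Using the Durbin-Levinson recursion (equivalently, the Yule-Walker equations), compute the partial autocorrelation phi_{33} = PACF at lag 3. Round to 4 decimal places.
\phi_{33} = 0.2340

The PACF at lag k is phi_{kk}, the last component of the solution
to the Yule-Walker system G_k phi = r_k where
  (G_k)_{ij} = rho(|i - j|), (r_k)_i = rho(i), i,j = 1..k.
Equivalently, Durbin-Levinson gives phi_{kk} iteratively:
  phi_{11} = rho(1)
  phi_{kk} = [rho(k) - sum_{j=1..k-1} phi_{k-1,j} rho(k-j)]
            / [1 - sum_{j=1..k-1} phi_{k-1,j} rho(j)],
  phi_{k,j} = phi_{k-1,j} - phi_{kk} phi_{k-1,k-j},  j = 1..k-1.
Step k = 1:
  phi_11 = rho(1) = -0.2827.
Step k = 2:
  phi_22 = [rho(2) - phi_11 rho(1)] / [1 - phi_11 rho(1)] = [0.3576 - (-0.2827)(-0.2827)] / [1 - (-0.2827)(-0.2827)]
         = 0.27768071 / 0.92008071 = 0.3018.
  Update: phi_21 = phi_11 - phi_22 phi_11 = -0.2827 - (0.3018)(-0.2827) = -0.197381.
Step k = 3:
  phi_33 = [rho(3) - phi_21 rho(2) - phi_22 rho(1)] / [1 - phi_21 rho(1) - phi_22 rho(2)]
    numerator   = 0.0398 - (-0.197381)(0.3576) - (0.3018)(-0.2827) = 0.19570243
    denominator = 1 - (-0.197381)(-0.2827) - (0.3018)(0.3576) = 0.83627657
  phi_33 = 0.19570243 / 0.83627657 = 0.234.
Therefore phi_{33} = 0.2340.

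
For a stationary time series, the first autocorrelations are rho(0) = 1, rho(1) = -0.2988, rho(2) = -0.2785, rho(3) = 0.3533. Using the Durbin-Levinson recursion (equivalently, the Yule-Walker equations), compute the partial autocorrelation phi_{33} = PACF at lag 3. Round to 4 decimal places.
\phi_{33} = 0.1519

The PACF at lag k is phi_{kk}, the last component of the solution
to the Yule-Walker system G_k phi = r_k where
  (G_k)_{ij} = rho(|i - j|), (r_k)_i = rho(i), i,j = 1..k.
Equivalently, Durbin-Levinson gives phi_{kk} iteratively:
  phi_{11} = rho(1)
  phi_{kk} = [rho(k) - sum_{j=1..k-1} phi_{k-1,j} rho(k-j)]
            / [1 - sum_{j=1..k-1} phi_{k-1,j} rho(j)],
  phi_{k,j} = phi_{k-1,j} - phi_{kk} phi_{k-1,k-j},  j = 1..k-1.
Step k = 1:
  phi_11 = rho(1) = -0.2988.
Step k = 2:
  phi_22 = [rho(2) - phi_11 rho(1)] / [1 - phi_11 rho(1)] = [-0.2785 - (-0.2988)(-0.2988)] / [1 - (-0.2988)(-0.2988)]
         = -0.36778144 / 0.91071856 = -0.403837.
  Update: phi_21 = phi_11 - phi_22 phi_11 = -0.2988 - (-0.403837)(-0.2988) = -0.419466.
Step k = 3:
  phi_33 = [rho(3) - phi_21 rho(2) - phi_22 rho(1)] / [1 - phi_21 rho(1) - phi_22 rho(2)]
    numerator   = 0.3533 - (-0.419466)(-0.2785) - (-0.403837)(-0.2988) = 0.11581226
    denominator = 1 - (-0.419466)(-0.2988) - (-0.403837)(-0.2785) = 0.76219497
  phi_33 = 0.11581226 / 0.76219497 = 0.1519.
Therefore phi_{33} = 0.1519.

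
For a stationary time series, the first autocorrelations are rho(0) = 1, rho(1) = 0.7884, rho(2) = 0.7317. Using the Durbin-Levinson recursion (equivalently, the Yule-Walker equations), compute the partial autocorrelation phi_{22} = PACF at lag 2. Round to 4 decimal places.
\phi_{22} = 0.2910

The PACF at lag k is phi_{kk}, the last component of the solution
to the Yule-Walker system G_k phi = r_k where
  (G_k)_{ij} = rho(|i - j|), (r_k)_i = rho(i), i,j = 1..k.
Equivalently, Durbin-Levinson gives phi_{kk} iteratively:
  phi_{11} = rho(1)
  phi_{kk} = [rho(k) - sum_{j=1..k-1} phi_{k-1,j} rho(k-j)]
            / [1 - sum_{j=1..k-1} phi_{k-1,j} rho(j)],
  phi_{k,j} = phi_{k-1,j} - phi_{kk} phi_{k-1,k-j},  j = 1..k-1.
Step k = 1:
  phi_11 = rho(1) = 0.7884.
Step k = 2:
  phi_22 = [rho(2) - phi_11 rho(1)] / [1 - phi_11 rho(1)] = [0.7317 - (0.7884)(0.7884)] / [1 - (0.7884)(0.7884)]
         = 0.11012544 / 0.37842544 = 0.291.
Therefore phi_{22} = 0.2910.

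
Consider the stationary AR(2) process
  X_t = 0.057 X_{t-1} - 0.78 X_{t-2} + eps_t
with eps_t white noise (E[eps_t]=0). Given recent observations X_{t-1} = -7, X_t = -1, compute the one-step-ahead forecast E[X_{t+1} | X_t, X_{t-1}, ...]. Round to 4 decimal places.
E[X_{t+1} \mid \mathcal F_t] = 5.4030

For an AR(p) model X_t = c + sum_i phi_i X_{t-i} + eps_t, the
one-step-ahead conditional mean is
  E[X_{t+1} | X_t, ...] = c + sum_i phi_i X_{t+1-i}.
Substitute known values:
  E[X_{t+1} | ...] = (0.057) * (-1) + (-0.78) * (-7)
                   = 5.4030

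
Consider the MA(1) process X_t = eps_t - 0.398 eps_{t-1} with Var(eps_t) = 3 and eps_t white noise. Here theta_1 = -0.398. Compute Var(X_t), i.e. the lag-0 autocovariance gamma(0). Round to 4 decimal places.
\gamma(0) = 3.4752

For an MA(q) process X_t = eps_t + sum_i theta_i eps_{t-i} with
Var(eps_t) = sigma^2, the variance is
  gamma(0) = sigma^2 * (1 + sum_i theta_i^2).
  sum_i theta_i^2 = (-0.398)^2 = 0.158404.
  gamma(0) = 3 * (1 + 0.158404) = 3 * 1.158404 = 3.475212, which rounds to 3.4752.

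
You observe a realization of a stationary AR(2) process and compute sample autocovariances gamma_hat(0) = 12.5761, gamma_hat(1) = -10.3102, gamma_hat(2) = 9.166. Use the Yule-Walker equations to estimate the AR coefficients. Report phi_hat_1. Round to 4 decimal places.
\hat\phi_{1} = -0.6780

The Yule-Walker equations for an AR(p) process read, in matrix form,
  Gamma_p phi = r_p,   with   (Gamma_p)_{ij} = gamma(|i - j|),
                       (r_p)_i = gamma(i),   i,j = 1..p.
Substitute the sample gammas (Toeplitz matrix and right-hand side of size 2):
  Gamma_p = [[12.5761, -10.3102], [-10.3102, 12.5761]]
  r_p     = [-10.3102, 9.166]
Written out:
  12.5761 phi_1 - 10.3102 phi_2 = -10.3102
  -10.3102 phi_1 + 12.5761 phi_2 = 9.166
Solve by Cramer's rule:
  det = gamma(0)^2 - gamma(1)^2 = (12.5761)^2 - (-10.3102)^2 = 158.15829121 - 106.30022404 = 51.85806717
  phi_hat_1 = [gamma(1) gamma(0) - gamma(1) gamma(2)] / det = [(-10.3102)(12.5761) - (-10.3102)(9.166)] / 51.85806717 = -35.15881302 / 51.85806717 = -0.678
  phi_hat_2 = [gamma(0) gamma(2) - gamma(1)^2] / det = [(12.5761)(9.166) - (-10.3102)^2] / 51.85806717 = 8.97230856 / 51.85806717 = 0.173
So phi_hat = [-0.6780, 0.1730].
Therefore phi_hat_1 = -0.6780.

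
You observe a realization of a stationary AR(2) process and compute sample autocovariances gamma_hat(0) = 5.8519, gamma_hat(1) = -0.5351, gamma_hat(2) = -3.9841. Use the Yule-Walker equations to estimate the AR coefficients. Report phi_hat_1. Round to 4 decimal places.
\hat\phi_{1} = -0.1550

The Yule-Walker equations for an AR(p) process read, in matrix form,
  Gamma_p phi = r_p,   with   (Gamma_p)_{ij} = gamma(|i - j|),
                       (r_p)_i = gamma(i),   i,j = 1..p.
Substitute the sample gammas (Toeplitz matrix and right-hand side of size 2):
  Gamma_p = [[5.8519, -0.5351], [-0.5351, 5.8519]]
  r_p     = [-0.5351, -3.9841]
Written out:
  5.8519 phi_1 - 0.5351 phi_2 = -0.5351
  -0.5351 phi_1 + 5.8519 phi_2 = -3.9841
Solve by Cramer's rule:
  det = gamma(0)^2 - gamma(1)^2 = (5.8519)^2 - (-0.5351)^2 = 34.24473361 - 0.28633201 = 33.9584016
  phi_hat_1 = [gamma(1) gamma(0) - gamma(1) gamma(2)] / det = [(-0.5351)(5.8519) - (-0.5351)(-3.9841)] / 33.9584016 = -5.2632436 / 33.9584016 = -0.155
  phi_hat_2 = [gamma(0) gamma(2) - gamma(1)^2] / det = [(5.8519)(-3.9841) - (-0.5351)^2] / 33.9584016 = -23.6008868 / 33.9584016 = -0.695
So phi_hat = [-0.1550, -0.6950].
Therefore phi_hat_1 = -0.1550.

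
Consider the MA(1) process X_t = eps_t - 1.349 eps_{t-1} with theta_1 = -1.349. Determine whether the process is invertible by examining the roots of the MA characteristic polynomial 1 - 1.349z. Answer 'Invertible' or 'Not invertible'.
\text{Not invertible}

The MA(q) characteristic polynomial is P(z) = 1 - 1.349z.
Invertibility requires all roots to lie outside the unit circle, i.e. |z| > 1 for every root.
This is linear in z: 1 + (-1.349) z = 0  =>  z = -1/(-1.349) = 0.74129,  |z| = 0.74129.
Moduli of all roots: 0.7413.
All moduli strictly greater than 1? No.
Verdict: Not invertible.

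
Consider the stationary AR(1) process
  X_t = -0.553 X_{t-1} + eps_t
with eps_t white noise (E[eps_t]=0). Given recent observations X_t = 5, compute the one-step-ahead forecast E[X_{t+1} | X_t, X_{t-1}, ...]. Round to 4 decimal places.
E[X_{t+1} \mid \mathcal F_t] = -2.7650

For an AR(p) model X_t = c + sum_i phi_i X_{t-i} + eps_t, the
one-step-ahead conditional mean is
  E[X_{t+1} | X_t, ...] = c + sum_i phi_i X_{t+1-i}.
Substitute known values:
  E[X_{t+1} | ...] = (-0.553) * (5)
                   = -2.7650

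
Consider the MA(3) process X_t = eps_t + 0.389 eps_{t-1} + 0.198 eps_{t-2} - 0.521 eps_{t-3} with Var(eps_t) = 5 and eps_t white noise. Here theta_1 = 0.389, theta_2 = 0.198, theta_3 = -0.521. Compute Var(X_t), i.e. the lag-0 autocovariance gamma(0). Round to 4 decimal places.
\gamma(0) = 7.3098

For an MA(q) process X_t = eps_t + sum_i theta_i eps_{t-i} with
Var(eps_t) = sigma^2, the variance is
  gamma(0) = sigma^2 * (1 + sum_i theta_i^2).
  sum_i theta_i^2 = (0.389)^2 + (0.198)^2 + (-0.521)^2 = 0.151321 + 0.039204 + 0.271441 = 0.461966.
  gamma(0) = 5 * (1 + 0.461966) = 5 * 1.461966 = 7.30983, which rounds to 7.3098.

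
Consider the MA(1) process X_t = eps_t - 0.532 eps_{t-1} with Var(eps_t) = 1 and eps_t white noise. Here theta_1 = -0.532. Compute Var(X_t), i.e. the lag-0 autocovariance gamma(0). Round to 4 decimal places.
\gamma(0) = 1.2830

For an MA(q) process X_t = eps_t + sum_i theta_i eps_{t-i} with
Var(eps_t) = sigma^2, the variance is
  gamma(0) = sigma^2 * (1 + sum_i theta_i^2).
  sum_i theta_i^2 = (-0.532)^2 = 0.283024.
  gamma(0) = 1 * (1 + 0.283024) = 1 * 1.283024 = 1.283024, which rounds to 1.2830.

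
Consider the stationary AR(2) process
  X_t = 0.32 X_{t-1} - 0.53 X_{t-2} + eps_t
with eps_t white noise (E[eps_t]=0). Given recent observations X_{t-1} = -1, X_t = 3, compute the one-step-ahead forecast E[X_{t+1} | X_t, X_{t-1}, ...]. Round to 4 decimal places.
E[X_{t+1} \mid \mathcal F_t] = 1.4900

For an AR(p) model X_t = c + sum_i phi_i X_{t-i} + eps_t, the
one-step-ahead conditional mean is
  E[X_{t+1} | X_t, ...] = c + sum_i phi_i X_{t+1-i}.
Substitute known values:
  E[X_{t+1} | ...] = (0.32) * (3) + (-0.53) * (-1)
                   = 1.4900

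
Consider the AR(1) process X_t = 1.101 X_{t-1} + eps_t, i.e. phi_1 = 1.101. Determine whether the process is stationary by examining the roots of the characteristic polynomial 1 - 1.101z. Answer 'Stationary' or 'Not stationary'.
\text{Not stationary}

The AR(p) characteristic polynomial is P(z) = 1 - 1.101z.
Stationarity requires all roots to lie outside the unit circle, i.e. |z| > 1 for every root.
This is linear in z: 1 + (-1.101) z = 0  =>  z = -1/(-1.101) = 0.908265,  |z| = 0.908265.
Moduli of all roots: 0.9083.
All moduli strictly greater than 1? No.
Verdict: Not stationary.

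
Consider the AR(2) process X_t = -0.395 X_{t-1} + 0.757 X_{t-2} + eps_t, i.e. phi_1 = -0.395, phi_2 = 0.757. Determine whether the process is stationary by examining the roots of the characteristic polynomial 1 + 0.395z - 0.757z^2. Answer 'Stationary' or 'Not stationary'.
\text{Not stationary}

The AR(p) characteristic polynomial is P(z) = 1 + 0.395z - 0.757z^2.
Stationarity requires all roots to lie outside the unit circle, i.e. |z| > 1 for every root.
Set 1 + (0.395) z + (-0.757) z^2 = 0, i.e. a z^2 + b z + c = 0 with a = -0.757, b = 0.395, c = 1.
Discriminant D = b^2 - 4ac = (0.395)^2 - 4*(-0.757)*1 = 0.156025 - (-3.028) = 3.184025.
D >= 0, so the roots are real: z = (-b +/- sqrt(D)) / (2a) = (-0.395 +/- 1.784384) / (-1.514).
  z_1 = (-0.395 + 1.784384) / (-1.514) = -0.9177,   |z_1| = 0.9177.
  z_2 = (-0.395 - 1.784384) / (-1.514) = 1.4395,   |z_2| = 1.4395.
Moduli of all roots: 0.9177, 1.4395.
All moduli strictly greater than 1? No.
Verdict: Not stationary.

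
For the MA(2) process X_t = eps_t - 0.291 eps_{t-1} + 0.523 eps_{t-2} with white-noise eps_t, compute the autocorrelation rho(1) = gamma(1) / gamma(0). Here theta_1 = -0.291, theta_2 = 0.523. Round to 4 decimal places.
\rho(1) = -0.3263

For an MA(q) process with theta_0 = 1, the autocovariance is
  gamma(k) = sigma^2 * sum_{i=0..q-k} theta_i * theta_{i+k},
and rho(k) = gamma(k) / gamma(0). Sigma^2 cancels.
  numerator   = (1)*(-0.291) + (-0.291)*(0.523) = -0.443193.
  denominator = (1)^2 + (-0.291)^2 + (0.523)^2 = 1.35821.
  rho(1) = -0.443193 / 1.35821 = -0.3263.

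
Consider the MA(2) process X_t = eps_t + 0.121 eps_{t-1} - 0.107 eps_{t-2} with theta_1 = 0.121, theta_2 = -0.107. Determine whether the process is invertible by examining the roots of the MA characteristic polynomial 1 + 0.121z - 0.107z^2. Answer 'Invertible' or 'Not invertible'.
\text{Invertible}

The MA(q) characteristic polynomial is P(z) = 1 + 0.121z - 0.107z^2.
Invertibility requires all roots to lie outside the unit circle, i.e. |z| > 1 for every root.
Set 1 + (0.121) z + (-0.107) z^2 = 0, i.e. a z^2 + b z + c = 0 with a = -0.107, b = 0.121, c = 1.
Discriminant D = b^2 - 4ac = (0.121)^2 - 4*(-0.107)*1 = 0.014641 - (-0.428) = 0.442641.
D >= 0, so the roots are real: z = (-b +/- sqrt(D)) / (2a) = (-0.121 +/- 0.665313) / (-0.214).
  z_1 = (-0.121 + 0.665313) / (-0.214) = -2.5435,   |z_1| = 2.5435.
  z_2 = (-0.121 - 0.665313) / (-0.214) = 3.6744,   |z_2| = 3.6744.
Moduli of all roots: 2.5435, 3.6744.
All moduli strictly greater than 1? Yes.
Verdict: Invertible.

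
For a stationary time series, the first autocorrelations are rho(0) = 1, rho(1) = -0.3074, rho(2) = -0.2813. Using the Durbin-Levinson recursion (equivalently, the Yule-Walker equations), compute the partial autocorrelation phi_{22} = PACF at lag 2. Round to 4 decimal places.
\phi_{22} = -0.4150

The PACF at lag k is phi_{kk}, the last component of the solution
to the Yule-Walker system G_k phi = r_k where
  (G_k)_{ij} = rho(|i - j|), (r_k)_i = rho(i), i,j = 1..k.
Equivalently, Durbin-Levinson gives phi_{kk} iteratively:
  phi_{11} = rho(1)
  phi_{kk} = [rho(k) - sum_{j=1..k-1} phi_{k-1,j} rho(k-j)]
            / [1 - sum_{j=1..k-1} phi_{k-1,j} rho(j)],
  phi_{k,j} = phi_{k-1,j} - phi_{kk} phi_{k-1,k-j},  j = 1..k-1.
Step k = 1:
  phi_11 = rho(1) = -0.3074.
Step k = 2:
  phi_22 = [rho(2) - phi_11 rho(1)] / [1 - phi_11 rho(1)] = [-0.2813 - (-0.3074)(-0.3074)] / [1 - (-0.3074)(-0.3074)]
         = -0.37579476 / 0.90550524 = -0.415.
Therefore phi_{22} = -0.4150.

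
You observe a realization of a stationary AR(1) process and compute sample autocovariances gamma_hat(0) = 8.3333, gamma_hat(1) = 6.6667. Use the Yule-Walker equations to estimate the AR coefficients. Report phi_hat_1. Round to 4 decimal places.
\hat\phi_{1} = 0.8000

The Yule-Walker equations for an AR(p) process read, in matrix form,
  Gamma_p phi = r_p,   with   (Gamma_p)_{ij} = gamma(|i - j|),
                       (r_p)_i = gamma(i),   i,j = 1..p.
Substitute the sample gammas (Toeplitz matrix and right-hand side of size 1):
  Gamma_p = [[8.3333]]
  r_p     = [6.6667]
With p = 1 this is the single equation gamma(0) phi_1 = gamma(1):
  phi_hat_1 = gamma(1) / gamma(0) = 6.6667 / 8.3333 = 0.8000.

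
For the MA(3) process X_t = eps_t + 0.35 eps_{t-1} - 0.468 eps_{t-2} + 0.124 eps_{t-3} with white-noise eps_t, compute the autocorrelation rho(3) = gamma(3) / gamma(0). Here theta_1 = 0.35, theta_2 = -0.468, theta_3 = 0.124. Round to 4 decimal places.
\rho(3) = 0.0914

For an MA(q) process with theta_0 = 1, the autocovariance is
  gamma(k) = sigma^2 * sum_{i=0..q-k} theta_i * theta_{i+k},
and rho(k) = gamma(k) / gamma(0). Sigma^2 cancels.
  numerator   = (1)*(0.124) = 0.124.
  denominator = (1)^2 + (0.35)^2 + (-0.468)^2 + (0.124)^2 = 1.3569.
  rho(3) = 0.124 / 1.3569 = 0.0914.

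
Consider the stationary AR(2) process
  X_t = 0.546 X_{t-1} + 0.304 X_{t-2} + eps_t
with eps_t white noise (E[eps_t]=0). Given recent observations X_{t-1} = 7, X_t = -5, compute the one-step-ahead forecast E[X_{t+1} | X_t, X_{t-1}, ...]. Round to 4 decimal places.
E[X_{t+1} \mid \mathcal F_t] = -0.6020

For an AR(p) model X_t = c + sum_i phi_i X_{t-i} + eps_t, the
one-step-ahead conditional mean is
  E[X_{t+1} | X_t, ...] = c + sum_i phi_i X_{t+1-i}.
Substitute known values:
  E[X_{t+1} | ...] = (0.546) * (-5) + (0.304) * (7)
                   = -0.6020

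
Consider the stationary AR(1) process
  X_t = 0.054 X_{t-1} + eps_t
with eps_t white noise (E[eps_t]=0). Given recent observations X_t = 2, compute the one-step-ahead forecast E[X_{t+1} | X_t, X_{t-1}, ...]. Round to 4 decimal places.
E[X_{t+1} \mid \mathcal F_t] = 0.1080

For an AR(p) model X_t = c + sum_i phi_i X_{t-i} + eps_t, the
one-step-ahead conditional mean is
  E[X_{t+1} | X_t, ...] = c + sum_i phi_i X_{t+1-i}.
Substitute known values:
  E[X_{t+1} | ...] = (0.054) * (2)
                   = 0.1080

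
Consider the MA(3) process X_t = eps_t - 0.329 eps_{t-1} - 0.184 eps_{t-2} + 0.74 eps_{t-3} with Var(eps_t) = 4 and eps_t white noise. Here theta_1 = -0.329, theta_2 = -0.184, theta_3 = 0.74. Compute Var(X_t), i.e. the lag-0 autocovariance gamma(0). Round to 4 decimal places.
\gamma(0) = 6.7588

For an MA(q) process X_t = eps_t + sum_i theta_i eps_{t-i} with
Var(eps_t) = sigma^2, the variance is
  gamma(0) = sigma^2 * (1 + sum_i theta_i^2).
  sum_i theta_i^2 = (-0.329)^2 + (-0.184)^2 + (0.74)^2 = 0.108241 + 0.033856 + 0.5476 = 0.689697.
  gamma(0) = 4 * (1 + 0.689697) = 4 * 1.689697 = 6.758788, which rounds to 6.7588.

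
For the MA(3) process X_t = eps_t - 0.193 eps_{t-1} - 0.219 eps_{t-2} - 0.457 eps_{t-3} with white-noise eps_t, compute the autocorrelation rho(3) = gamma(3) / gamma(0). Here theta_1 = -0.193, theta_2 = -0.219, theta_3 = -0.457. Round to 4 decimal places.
\rho(3) = -0.3532

For an MA(q) process with theta_0 = 1, the autocovariance is
  gamma(k) = sigma^2 * sum_{i=0..q-k} theta_i * theta_{i+k},
and rho(k) = gamma(k) / gamma(0). Sigma^2 cancels.
  numerator   = (1)*(-0.457) = -0.457.
  denominator = (1)^2 + (-0.193)^2 + (-0.219)^2 + (-0.457)^2 = 1.294059.
  rho(3) = -0.457 / 1.294059 = -0.3532.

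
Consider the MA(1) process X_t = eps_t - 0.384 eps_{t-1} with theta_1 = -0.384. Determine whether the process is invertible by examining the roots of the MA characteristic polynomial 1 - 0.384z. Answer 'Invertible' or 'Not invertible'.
\text{Invertible}

The MA(q) characteristic polynomial is P(z) = 1 - 0.384z.
Invertibility requires all roots to lie outside the unit circle, i.e. |z| > 1 for every root.
This is linear in z: 1 + (-0.384) z = 0  =>  z = -1/(-0.384) = 2.604167,  |z| = 2.604167.
Moduli of all roots: 2.6042.
All moduli strictly greater than 1? Yes.
Verdict: Invertible.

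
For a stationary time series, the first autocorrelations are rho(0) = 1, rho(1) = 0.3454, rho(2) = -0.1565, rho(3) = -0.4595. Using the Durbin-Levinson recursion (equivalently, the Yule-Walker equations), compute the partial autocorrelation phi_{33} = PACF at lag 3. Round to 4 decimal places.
\phi_{33} = -0.3529

The PACF at lag k is phi_{kk}, the last component of the solution
to the Yule-Walker system G_k phi = r_k where
  (G_k)_{ij} = rho(|i - j|), (r_k)_i = rho(i), i,j = 1..k.
Equivalently, Durbin-Levinson gives phi_{kk} iteratively:
  phi_{11} = rho(1)
  phi_{kk} = [rho(k) - sum_{j=1..k-1} phi_{k-1,j} rho(k-j)]
            / [1 - sum_{j=1..k-1} phi_{k-1,j} rho(j)],
  phi_{k,j} = phi_{k-1,j} - phi_{kk} phi_{k-1,k-j},  j = 1..k-1.
Step k = 1:
  phi_11 = rho(1) = 0.3454.
Step k = 2:
  phi_22 = [rho(2) - phi_11 rho(1)] / [1 - phi_11 rho(1)] = [-0.1565 - (0.3454)(0.3454)] / [1 - (0.3454)(0.3454)]
         = -0.27580116 / 0.88069884 = -0.313162.
  Update: phi_21 = phi_11 - phi_22 phi_11 = 0.3454 - (-0.313162)(0.3454) = 0.453566.
Step k = 3:
  phi_33 = [rho(3) - phi_21 rho(2) - phi_22 rho(1)] / [1 - phi_21 rho(1) - phi_22 rho(2)]
    numerator   = -0.4595 - (0.453566)(-0.1565) - (-0.313162)(0.3454) = -0.28035086
    denominator = 1 - (0.453566)(0.3454) - (-0.313162)(-0.1565) = 0.79432848
  phi_33 = -0.28035086 / 0.79432848 = -0.3529.
Therefore phi_{33} = -0.3529.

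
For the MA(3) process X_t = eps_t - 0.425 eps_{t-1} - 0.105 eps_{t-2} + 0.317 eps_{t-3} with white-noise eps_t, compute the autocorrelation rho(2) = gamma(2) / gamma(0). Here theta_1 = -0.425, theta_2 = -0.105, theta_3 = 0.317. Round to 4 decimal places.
\rho(2) = -0.1855

For an MA(q) process with theta_0 = 1, the autocovariance is
  gamma(k) = sigma^2 * sum_{i=0..q-k} theta_i * theta_{i+k},
and rho(k) = gamma(k) / gamma(0). Sigma^2 cancels.
  numerator   = (1)*(-0.105) + (-0.425)*(0.317) = -0.239725.
  denominator = (1)^2 + (-0.425)^2 + (-0.105)^2 + (0.317)^2 = 1.292139.
  rho(2) = -0.239725 / 1.292139 = -0.1855.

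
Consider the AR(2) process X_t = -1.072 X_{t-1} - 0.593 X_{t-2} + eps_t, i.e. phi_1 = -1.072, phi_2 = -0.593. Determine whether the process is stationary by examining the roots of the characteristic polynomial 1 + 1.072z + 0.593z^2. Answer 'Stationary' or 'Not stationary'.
\text{Stationary}

The AR(p) characteristic polynomial is P(z) = 1 + 1.072z + 0.593z^2.
Stationarity requires all roots to lie outside the unit circle, i.e. |z| > 1 for every root.
Set 1 + (1.072) z + (0.593) z^2 = 0, i.e. a z^2 + b z + c = 0 with a = 0.593, b = 1.072, c = 1.
Discriminant D = b^2 - 4ac = (1.072)^2 - 4*(0.593)*1 = 1.149184 - (2.372) = -1.222816.
D < 0, so the roots are the complex-conjugate pair z = (-b +/- i sqrt(-D)) / (2a) = -0.9039 +/- 0.9324i.
For a conjugate pair |z|^2 = z * conj(z) = (product of roots) = c/a = 1/(0.593) = 1.686341, so |z| = sqrt(1.686341) = 1.2986 for both roots.
Moduli of all roots: 1.2986, 1.2986.
All moduli strictly greater than 1? Yes.
Verdict: Stationary.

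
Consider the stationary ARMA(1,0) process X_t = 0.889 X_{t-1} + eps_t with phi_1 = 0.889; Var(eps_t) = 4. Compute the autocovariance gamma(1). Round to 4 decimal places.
\gamma(1) = 16.9593

Multiply the model equation by X_{t-k} and take expectations. With theta_0 = psi_0 = 1 and psi_j the MA(infinity) weights, this gives
  gamma(k) - sum_i phi_i gamma(k-i) = c_k,
  c_k = sigma^2 * sum_{j=k..q} theta_j psi_{j-k}   (c_k = 0 for k > q),
using gamma(-m) = gamma(m).
Pure AR (q = 0): c_0 = sigma^2 = 4, c_k = 0 for k >= 1.
Equations for k = 0 and k = 1 (AR order 1):
  gamma(0) = phi_1 gamma(1) + c_0
  gamma(1) = phi_1 gamma(0) + c_1
Substituting the second into the first: gamma(0) (1 - phi_1^2) = c_0 + phi_1 c_1, so
  gamma(0) = c_0 / (1 - phi_1^2) = 4 / (1 - (0.889)^2) = 4 / 0.209679 = 19.076779.
  gamma(1) = phi_1 gamma(0) = (0.889)(19.076779) = 16.959257.
Therefore gamma(1) = 16.9593 (to 4 decimal places).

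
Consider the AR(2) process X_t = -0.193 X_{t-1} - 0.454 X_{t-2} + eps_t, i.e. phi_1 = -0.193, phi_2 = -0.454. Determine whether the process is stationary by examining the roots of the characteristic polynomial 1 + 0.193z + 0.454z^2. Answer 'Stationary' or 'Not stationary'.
\text{Stationary}

The AR(p) characteristic polynomial is P(z) = 1 + 0.193z + 0.454z^2.
Stationarity requires all roots to lie outside the unit circle, i.e. |z| > 1 for every root.
Set 1 + (0.193) z + (0.454) z^2 = 0, i.e. a z^2 + b z + c = 0 with a = 0.454, b = 0.193, c = 1.
Discriminant D = b^2 - 4ac = (0.193)^2 - 4*(0.454)*1 = 0.037249 - (1.816) = -1.778751.
D < 0, so the roots are the complex-conjugate pair z = (-b +/- i sqrt(-D)) / (2a) = -0.2126 +/- 1.4688i.
For a conjugate pair |z|^2 = z * conj(z) = (product of roots) = c/a = 1/(0.454) = 2.202643, so |z| = sqrt(2.202643) = 1.4841 for both roots.
Moduli of all roots: 1.4841, 1.4841.
All moduli strictly greater than 1? Yes.
Verdict: Stationary.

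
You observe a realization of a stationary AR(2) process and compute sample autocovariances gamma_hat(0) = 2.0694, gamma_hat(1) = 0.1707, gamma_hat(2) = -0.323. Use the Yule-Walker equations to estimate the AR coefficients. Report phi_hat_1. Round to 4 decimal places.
\hat\phi_{1} = 0.0960

The Yule-Walker equations for an AR(p) process read, in matrix form,
  Gamma_p phi = r_p,   with   (Gamma_p)_{ij} = gamma(|i - j|),
                       (r_p)_i = gamma(i),   i,j = 1..p.
Substitute the sample gammas (Toeplitz matrix and right-hand side of size 2):
  Gamma_p = [[2.0694, 0.1707], [0.1707, 2.0694]]
  r_p     = [0.1707, -0.323]
Written out:
  2.0694 phi_1 + 0.1707 phi_2 = 0.1707
  0.1707 phi_1 + 2.0694 phi_2 = -0.323
Solve by Cramer's rule:
  det = gamma(0)^2 - gamma(1)^2 = (2.0694)^2 - (0.1707)^2 = 4.28241636 - 0.02913849 = 4.25327787
  phi_hat_1 = [gamma(1) gamma(0) - gamma(1) gamma(2)] / det = [(0.1707)(2.0694) - (0.1707)(-0.323)] / 4.25327787 = 0.40838268 / 4.25327787 = 0.096
  phi_hat_2 = [gamma(0) gamma(2) - gamma(1)^2] / det = [(2.0694)(-0.323) - (0.1707)^2] / 4.25327787 = -0.69755469 / 4.25327787 = -0.164
So phi_hat = [0.0960, -0.1640].
Therefore phi_hat_1 = 0.0960.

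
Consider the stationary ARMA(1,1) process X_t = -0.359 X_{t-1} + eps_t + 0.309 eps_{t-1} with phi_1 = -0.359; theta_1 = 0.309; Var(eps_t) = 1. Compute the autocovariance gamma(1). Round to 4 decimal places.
\gamma(1) = -0.0510

Multiply the model equation by X_{t-k} and take expectations. With theta_0 = psi_0 = 1 and psi_j the MA(infinity) weights, this gives
  gamma(k) - sum_i phi_i gamma(k-i) = c_k,
  c_k = sigma^2 * sum_{j=k..q} theta_j psi_{j-k}   (c_k = 0 for k > q),
using gamma(-m) = gamma(m).
psi-weights needed (psi_j = theta_j + sum_i phi_i psi_{j-i}):
  psi_1 = theta_1 + phi_1 = 0.309 + (-0.359) = -0.05
Right-hand sides:
  c_0 = sigma^2 (1 + theta_1 psi_1) = 1 * (1 + (0.309)(-0.05)) = 1 * 0.98455 = 0.98455
  c_1 = sigma^2 theta_1 = 1 * (0.309) = 0.309
  c_2 = 0
Equations for k = 0 and k = 1 (AR order 1):
  gamma(0) = phi_1 gamma(1) + c_0
  gamma(1) = phi_1 gamma(0) + c_1
Substituting the second into the first: gamma(0) (1 - phi_1^2) = c_0 + phi_1 c_1, so
  gamma(0) = (c_0 + phi_1 c_1) / (1 - phi_1^2) = (0.98455 + (-0.359)(0.309)) / (1 - (-0.359)^2) = 0.873619 / 0.871119 = 1.00287.
  gamma(1) = phi_1 gamma(0) + c_1 = (-0.359)(1.00287) + (0.309) = -0.05103.
Therefore gamma(1) = -0.0510 (to 4 decimal places).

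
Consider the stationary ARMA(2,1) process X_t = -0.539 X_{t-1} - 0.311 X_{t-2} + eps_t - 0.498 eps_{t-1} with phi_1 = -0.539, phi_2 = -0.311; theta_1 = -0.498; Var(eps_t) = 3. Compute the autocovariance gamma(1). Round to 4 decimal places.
\gamma(1) = -3.8633

Multiply the model equation by X_{t-k} and take expectations. With theta_0 = psi_0 = 1 and psi_j the MA(infinity) weights, this gives
  gamma(k) - sum_i phi_i gamma(k-i) = c_k,
  c_k = sigma^2 * sum_{j=k..q} theta_j psi_{j-k}   (c_k = 0 for k > q),
using gamma(-m) = gamma(m).
psi-weights needed (psi_j = theta_j + sum_i phi_i psi_{j-i}):
  psi_1 = theta_1 + phi_1 = -0.498 + (-0.539) = -1.037
Right-hand sides:
  c_0 = sigma^2 (1 + theta_1 psi_1) = 3 * (1 + (-0.498)(-1.037)) = 3 * 1.516426 = 4.549278
  c_1 = sigma^2 theta_1 = 3 * (-0.498) = -1.494
  c_2 = 0
Equations for k = 0, 1, 2 (AR order 2, c_2 = 0):
  (E0) gamma(0) = phi_1 gamma(1) + phi_2 gamma(2) + c_0
  (E1) gamma(1) = phi_1 gamma(0) + phi_2 gamma(1) + c_1
  (E2) gamma(2) = phi_1 gamma(1) + phi_2 gamma(0)
From (E1): gamma(1) = A gamma(0) + B with
  A = phi_1 / (1 - phi_2) = -0.539 / 1.311 = -0.411137,   B = c_1 / (1 - phi_2) = -1.494 / 1.311 = -1.139588.
Insert (E2) into (E0): gamma(0) (1 - phi_2^2) = phi_1 (1 + phi_2) gamma(1) + c_0.
  phi_1 (1 + phi_2) = (-0.539)(0.689) = -0.371371,   1 - phi_2^2 = 0.903279.
Replace gamma(1) by A gamma(0) + B and collect gamma(0):
  gamma(0) [0.903279 - (-0.371371)(-0.411137)] = (-0.371371)(-1.139588) + 4.549278
  gamma(0) * 0.750595 = 4.972488
  gamma(0) = 4.972488 / 0.750595 = 6.62473.
  gamma(1) = A gamma(0) + B = (-0.411137)(6.62473) + (-1.139588) = -3.863257.
Therefore gamma(1) = -3.8633 (to 4 decimal places).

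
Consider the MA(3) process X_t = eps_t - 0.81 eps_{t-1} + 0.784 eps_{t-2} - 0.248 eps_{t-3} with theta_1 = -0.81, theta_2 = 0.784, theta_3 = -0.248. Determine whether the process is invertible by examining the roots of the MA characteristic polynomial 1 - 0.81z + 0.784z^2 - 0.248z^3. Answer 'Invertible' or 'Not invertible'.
\text{Invertible}

The MA(q) characteristic polynomial is P(z) = 1 - 0.81z + 0.784z^2 - 0.248z^3.
Invertibility requires all roots to lie outside the unit circle, i.e. |z| > 1 for every root.
Degree 3: look for a simple real root z0 first, then factor out (1 - z/z0) and solve the remaining quadratic.
Testing z0 = 2.5: P(2.5) = 1 + (-0.81)(2.5) + (0.784)(2.5)^2 + (-0.248)(2.5)^3
  = 1 + (-2.025) + (4.9) + (-3.875) = 0.  So z_0 = 2.5 is a root, |z_0| = 2.5.
Divide out the factor (1 - 0.4 z) = (1 - z/z0) (since 1/z0 = 0.4):
  P(z) = (1 - 0.4 z)(1 + (-0.41) z + (0.62) z^2)
  [check: z-coef -0.41 - (0.4) = -0.81; z^2-coef 0.62 - (0.4)(-0.41) = 0.784; z^3-coef -(0.4)(0.62) = -0.248.]
Remaining roots from the quadratic factor 1 + (-0.41) z + (0.62) z^2:
  Set 1 + (-0.41) z + (0.62) z^2 = 0, i.e. a z^2 + b z + c = 0 with a = 0.62, b = -0.41, c = 1.
  Discriminant D = b^2 - 4ac = (-0.41)^2 - 4*(0.62)*1 = 0.1681 - (2.48) = -2.3119.
  D < 0, so the roots are the complex-conjugate pair z = (-b +/- i sqrt(-D)) / (2a) = 0.3306 +/- 1.2262i.
  For a conjugate pair |z|^2 = z * conj(z) = (product of roots) = c/a = 1/(0.62) = 1.612903, so |z| = sqrt(1.612903) = 1.27 for both roots.
Moduli of all roots: 2.5000, 1.2700, 1.2700.
All moduli strictly greater than 1? Yes.
Verdict: Invertible.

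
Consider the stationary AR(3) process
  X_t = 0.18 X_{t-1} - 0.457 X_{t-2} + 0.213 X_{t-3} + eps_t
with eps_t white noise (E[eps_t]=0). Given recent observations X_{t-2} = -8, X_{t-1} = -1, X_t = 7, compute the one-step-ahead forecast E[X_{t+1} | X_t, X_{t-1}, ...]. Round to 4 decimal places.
E[X_{t+1} \mid \mathcal F_t] = 0.0130

For an AR(p) model X_t = c + sum_i phi_i X_{t-i} + eps_t, the
one-step-ahead conditional mean is
  E[X_{t+1} | X_t, ...] = c + sum_i phi_i X_{t+1-i}.
Substitute known values:
  E[X_{t+1} | ...] = (0.18) * (7) + (-0.457) * (-1) + (0.213) * (-8)
                   = 0.0130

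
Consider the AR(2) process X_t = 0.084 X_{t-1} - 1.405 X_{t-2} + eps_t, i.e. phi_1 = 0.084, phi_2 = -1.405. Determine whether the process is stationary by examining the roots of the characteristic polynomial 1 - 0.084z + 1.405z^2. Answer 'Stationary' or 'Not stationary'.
\text{Not stationary}

The AR(p) characteristic polynomial is P(z) = 1 - 0.084z + 1.405z^2.
Stationarity requires all roots to lie outside the unit circle, i.e. |z| > 1 for every root.
Set 1 + (-0.084) z + (1.405) z^2 = 0, i.e. a z^2 + b z + c = 0 with a = 1.405, b = -0.084, c = 1.
Discriminant D = b^2 - 4ac = (-0.084)^2 - 4*(1.405)*1 = 0.007056 - (5.62) = -5.612944.
D < 0, so the roots are the complex-conjugate pair z = (-b +/- i sqrt(-D)) / (2a) = 0.0299 +/- 0.8431i.
For a conjugate pair |z|^2 = z * conj(z) = (product of roots) = c/a = 1/(1.405) = 0.711744, so |z| = sqrt(0.711744) = 0.8436 for both roots.
Moduli of all roots: 0.8436, 0.8436.
All moduli strictly greater than 1? No.
Verdict: Not stationary.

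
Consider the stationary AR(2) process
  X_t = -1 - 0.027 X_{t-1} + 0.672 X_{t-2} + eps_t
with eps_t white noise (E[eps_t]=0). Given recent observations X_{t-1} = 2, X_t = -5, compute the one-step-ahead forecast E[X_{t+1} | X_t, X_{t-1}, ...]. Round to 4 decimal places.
E[X_{t+1} \mid \mathcal F_t] = 0.4790

For an AR(p) model X_t = c + sum_i phi_i X_{t-i} + eps_t, the
one-step-ahead conditional mean is
  E[X_{t+1} | X_t, ...] = c + sum_i phi_i X_{t+1-i}.
Substitute known values:
  E[X_{t+1} | ...] = -1 + (-0.027) * (-5) + (0.672) * (2)
                   = 0.4790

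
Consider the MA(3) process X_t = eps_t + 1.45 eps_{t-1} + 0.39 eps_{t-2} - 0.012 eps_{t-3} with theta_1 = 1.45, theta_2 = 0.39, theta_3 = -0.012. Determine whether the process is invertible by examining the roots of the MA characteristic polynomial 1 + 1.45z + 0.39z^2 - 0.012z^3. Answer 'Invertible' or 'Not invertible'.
\text{Not invertible}

The MA(q) characteristic polynomial is P(z) = 1 + 1.45z + 0.39z^2 - 0.012z^3.
Invertibility requires all roots to lie outside the unit circle, i.e. |z| > 1 for every root.
Degree 3: look for a simple real root z0 first, then factor out (1 - z/z0) and solve the remaining quadratic.
Testing z0 = -2.5: P(-2.5) = 1 + (1.45)(-2.5) + (0.39)(-2.5)^2 + (-0.012)(-2.5)^3
  = 1 + (-3.625) + (2.4375) + (0.1875) = 0.  So z_0 = -2.5 is a root, |z_0| = 2.5.
Divide out the factor (1 + 0.4 z) = (1 - z/z0) (since 1/z0 = -0.4):
  P(z) = (1 + 0.4 z)(1 + (1.05) z + (-0.03) z^2)
  [check: z-coef 1.05 - (-0.4) = 1.45; z^2-coef -0.03 - (-0.4)(1.05) = 0.39; z^3-coef -(-0.4)(-0.03) = -0.012.]
Remaining roots from the quadratic factor 1 + (1.05) z + (-0.03) z^2:
  Set 1 + (1.05) z + (-0.03) z^2 = 0, i.e. a z^2 + b z + c = 0 with a = -0.03, b = 1.05, c = 1.
  Discriminant D = b^2 - 4ac = (1.05)^2 - 4*(-0.03)*1 = 1.1025 - (-0.12) = 1.2225.
  D >= 0, so the roots are real: z = (-b +/- sqrt(D)) / (2a) = (-1.05 +/- 1.105667) / (-0.06).
    z_1 = (-1.05 + 1.105667) / (-0.06) = -0.9278,   |z_1| = 0.9278.
    z_2 = (-1.05 - 1.105667) / (-0.06) = 35.9278,   |z_2| = 35.9278.
Moduli of all roots: 2.5000, 0.9278, 35.9278.
All moduli strictly greater than 1? No.
Verdict: Not invertible.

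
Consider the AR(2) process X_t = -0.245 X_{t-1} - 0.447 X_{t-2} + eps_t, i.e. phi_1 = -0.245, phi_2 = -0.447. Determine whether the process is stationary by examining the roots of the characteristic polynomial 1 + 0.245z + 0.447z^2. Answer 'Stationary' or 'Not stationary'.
\text{Stationary}

The AR(p) characteristic polynomial is P(z) = 1 + 0.245z + 0.447z^2.
Stationarity requires all roots to lie outside the unit circle, i.e. |z| > 1 for every root.
Set 1 + (0.245) z + (0.447) z^2 = 0, i.e. a z^2 + b z + c = 0 with a = 0.447, b = 0.245, c = 1.
Discriminant D = b^2 - 4ac = (0.245)^2 - 4*(0.447)*1 = 0.060025 - (1.788) = -1.727975.
D < 0, so the roots are the complex-conjugate pair z = (-b +/- i sqrt(-D)) / (2a) = -0.274 +/- 1.4704i.
For a conjugate pair |z|^2 = z * conj(z) = (product of roots) = c/a = 1/(0.447) = 2.237136, so |z| = sqrt(2.237136) = 1.4957 for both roots.
Moduli of all roots: 1.4957, 1.4957.
All moduli strictly greater than 1? Yes.
Verdict: Stationary.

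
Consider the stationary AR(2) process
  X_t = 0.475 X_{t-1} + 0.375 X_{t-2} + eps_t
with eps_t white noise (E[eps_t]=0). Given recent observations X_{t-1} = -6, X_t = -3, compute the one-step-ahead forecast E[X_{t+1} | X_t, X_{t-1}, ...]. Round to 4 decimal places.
E[X_{t+1} \mid \mathcal F_t] = -3.6750

For an AR(p) model X_t = c + sum_i phi_i X_{t-i} + eps_t, the
one-step-ahead conditional mean is
  E[X_{t+1} | X_t, ...] = c + sum_i phi_i X_{t+1-i}.
Substitute known values:
  E[X_{t+1} | ...] = (0.475) * (-3) + (0.375) * (-6)
                   = -3.6750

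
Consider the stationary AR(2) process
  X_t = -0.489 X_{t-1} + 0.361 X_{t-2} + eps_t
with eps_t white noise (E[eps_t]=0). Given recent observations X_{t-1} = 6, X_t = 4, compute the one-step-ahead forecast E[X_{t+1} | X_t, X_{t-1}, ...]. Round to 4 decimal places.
E[X_{t+1} \mid \mathcal F_t] = 0.2100

For an AR(p) model X_t = c + sum_i phi_i X_{t-i} + eps_t, the
one-step-ahead conditional mean is
  E[X_{t+1} | X_t, ...] = c + sum_i phi_i X_{t+1-i}.
Substitute known values:
  E[X_{t+1} | ...] = (-0.489) * (4) + (0.361) * (6)
                   = 0.2100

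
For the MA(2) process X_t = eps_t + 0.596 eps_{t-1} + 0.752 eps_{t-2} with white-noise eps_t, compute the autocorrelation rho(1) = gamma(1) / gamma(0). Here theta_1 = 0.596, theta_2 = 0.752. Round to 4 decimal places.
\rho(1) = 0.5436

For an MA(q) process with theta_0 = 1, the autocovariance is
  gamma(k) = sigma^2 * sum_{i=0..q-k} theta_i * theta_{i+k},
and rho(k) = gamma(k) / gamma(0). Sigma^2 cancels.
  numerator   = (1)*(0.596) + (0.596)*(0.752) = 1.044192.
  denominator = (1)^2 + (0.596)^2 + (0.752)^2 = 1.92072.
  rho(1) = 1.044192 / 1.92072 = 0.5436.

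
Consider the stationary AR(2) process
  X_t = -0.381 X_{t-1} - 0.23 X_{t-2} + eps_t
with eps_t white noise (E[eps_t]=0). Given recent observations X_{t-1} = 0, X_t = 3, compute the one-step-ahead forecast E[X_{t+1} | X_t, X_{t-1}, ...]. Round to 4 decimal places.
E[X_{t+1} \mid \mathcal F_t] = -1.1430

For an AR(p) model X_t = c + sum_i phi_i X_{t-i} + eps_t, the
one-step-ahead conditional mean is
  E[X_{t+1} | X_t, ...] = c + sum_i phi_i X_{t+1-i}.
Substitute known values:
  E[X_{t+1} | ...] = (-0.381) * (3) + (-0.23) * (0)
                   = -1.1430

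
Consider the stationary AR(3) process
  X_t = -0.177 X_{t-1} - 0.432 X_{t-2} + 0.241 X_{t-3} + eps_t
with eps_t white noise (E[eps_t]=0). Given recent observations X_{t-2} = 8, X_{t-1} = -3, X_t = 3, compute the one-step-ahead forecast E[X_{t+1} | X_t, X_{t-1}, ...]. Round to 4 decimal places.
E[X_{t+1} \mid \mathcal F_t] = 2.6930

For an AR(p) model X_t = c + sum_i phi_i X_{t-i} + eps_t, the
one-step-ahead conditional mean is
  E[X_{t+1} | X_t, ...] = c + sum_i phi_i X_{t+1-i}.
Substitute known values:
  E[X_{t+1} | ...] = (-0.177) * (3) + (-0.432) * (-3) + (0.241) * (8)
                   = 2.6930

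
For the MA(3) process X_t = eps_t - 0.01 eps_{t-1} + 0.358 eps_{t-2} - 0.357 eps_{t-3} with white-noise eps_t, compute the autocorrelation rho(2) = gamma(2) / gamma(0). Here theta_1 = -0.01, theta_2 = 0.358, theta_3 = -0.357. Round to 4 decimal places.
\rho(2) = 0.2879

For an MA(q) process with theta_0 = 1, the autocovariance is
  gamma(k) = sigma^2 * sum_{i=0..q-k} theta_i * theta_{i+k},
and rho(k) = gamma(k) / gamma(0). Sigma^2 cancels.
  numerator   = (1)*(0.358) + (-0.01)*(-0.357) = 0.36157.
  denominator = (1)^2 + (-0.01)^2 + (0.358)^2 + (-0.357)^2 = 1.255713.
  rho(2) = 0.36157 / 1.255713 = 0.2879.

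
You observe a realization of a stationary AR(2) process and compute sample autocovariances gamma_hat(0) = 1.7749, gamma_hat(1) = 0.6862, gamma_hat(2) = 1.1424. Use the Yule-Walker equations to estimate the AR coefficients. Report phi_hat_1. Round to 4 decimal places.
\hat\phi_{1} = 0.1620

The Yule-Walker equations for an AR(p) process read, in matrix form,
  Gamma_p phi = r_p,   with   (Gamma_p)_{ij} = gamma(|i - j|),
                       (r_p)_i = gamma(i),   i,j = 1..p.
Substitute the sample gammas (Toeplitz matrix and right-hand side of size 2):
  Gamma_p = [[1.7749, 0.6862], [0.6862, 1.7749]]
  r_p     = [0.6862, 1.1424]
Written out:
  1.7749 phi_1 + 0.6862 phi_2 = 0.6862
  0.6862 phi_1 + 1.7749 phi_2 = 1.1424
Solve by Cramer's rule:
  det = gamma(0)^2 - gamma(1)^2 = (1.7749)^2 - (0.6862)^2 = 3.15027001 - 0.47087044 = 2.67939957
  phi_hat_1 = [gamma(1) gamma(0) - gamma(1) gamma(2)] / det = [(0.6862)(1.7749) - (0.6862)(1.1424)] / 2.67939957 = 0.4340215 / 2.67939957 = 0.162
  phi_hat_2 = [gamma(0) gamma(2) - gamma(1)^2] / det = [(1.7749)(1.1424) - (0.6862)^2] / 2.67939957 = 1.55677532 / 2.67939957 = 0.581
So phi_hat = [0.1620, 0.5810].
Therefore phi_hat_1 = 0.1620.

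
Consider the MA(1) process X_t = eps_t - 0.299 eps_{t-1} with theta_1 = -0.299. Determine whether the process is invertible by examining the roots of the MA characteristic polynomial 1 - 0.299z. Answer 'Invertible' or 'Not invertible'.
\text{Invertible}

The MA(q) characteristic polynomial is P(z) = 1 - 0.299z.
Invertibility requires all roots to lie outside the unit circle, i.e. |z| > 1 for every root.
This is linear in z: 1 + (-0.299) z = 0  =>  z = -1/(-0.299) = 3.344482,  |z| = 3.344482.
Moduli of all roots: 3.3445.
All moduli strictly greater than 1? Yes.
Verdict: Invertible.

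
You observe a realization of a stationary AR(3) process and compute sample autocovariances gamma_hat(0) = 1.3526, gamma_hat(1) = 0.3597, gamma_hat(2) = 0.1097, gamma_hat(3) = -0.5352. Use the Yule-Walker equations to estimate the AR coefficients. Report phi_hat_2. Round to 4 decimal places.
\hat\phi_{2} = 0.1300

The Yule-Walker equations for an AR(p) process read, in matrix form,
  Gamma_p phi = r_p,   with   (Gamma_p)_{ij} = gamma(|i - j|),
                       (r_p)_i = gamma(i),   i,j = 1..p.
Substitute the sample gammas (Toeplitz matrix and right-hand side of size 3):
  Gamma_p = [[1.3526, 0.3597, 0.1097], [0.3597, 1.3526, 0.3597], [0.1097, 0.3597, 1.3526]]
  r_p     = [0.3597, 0.1097, -0.5352]
Written out (R1..R3):
  (R1) 1.3526 phi_1 + 0.3597 phi_2 + 0.1097 phi_3 = 0.3597
  (R2) 0.3597 phi_1 + 1.3526 phi_2 + 0.3597 phi_3 = 0.1097
  (R3) 0.1097 phi_1 + 0.3597 phi_2 + 1.3526 phi_3 = -0.5352
Gaussian elimination:
  R2 <- R2 - (0.3597/1.3526) R1 = R2 - (0.265932) R1:  1.256944 phi_2 + 0.330527 phi_3 = 0.014044
  R3 <- R3 - (0.1097/1.3526) R1 = R3 - (0.081103) R1:  0.330527 phi_2 + 1.343703 phi_3 = -0.564373
  R3 <- R3 - (0.330527/1.256944) R2 = R3 - (0.262961) R2:  1.256787 phi_3 = -0.568066
Back-substitution:
  phi_hat_3 = -0.568066 / 1.256787 = -0.451998
  phi_hat_2 = (0.014044 - (0.330527)(-0.451998)) / 1.256944 = 0.130031
  phi_hat_1 = (0.3597 - (0.3597)(0.130031) - (0.1097)(-0.451998)) / 1.3526 = 0.268011
So phi_hat = [0.2680, 0.1300, -0.4520].
Therefore phi_hat_2 = 0.1300.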